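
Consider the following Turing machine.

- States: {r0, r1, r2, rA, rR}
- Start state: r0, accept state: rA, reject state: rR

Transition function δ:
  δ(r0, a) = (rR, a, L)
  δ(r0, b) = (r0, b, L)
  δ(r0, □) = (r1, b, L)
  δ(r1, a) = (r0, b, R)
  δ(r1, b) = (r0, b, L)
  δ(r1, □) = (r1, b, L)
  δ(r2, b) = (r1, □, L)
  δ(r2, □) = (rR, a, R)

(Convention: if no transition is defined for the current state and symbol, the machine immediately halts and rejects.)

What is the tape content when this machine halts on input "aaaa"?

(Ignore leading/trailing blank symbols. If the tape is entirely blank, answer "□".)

Execution trace:
Initial: [r0]aaaa
Step 1: δ(r0, a) = (rR, a, L) → [rR]□aaaa

The machine reaches the reject state rR and halts.

Final tape (ignoring leading/trailing blanks): aaaa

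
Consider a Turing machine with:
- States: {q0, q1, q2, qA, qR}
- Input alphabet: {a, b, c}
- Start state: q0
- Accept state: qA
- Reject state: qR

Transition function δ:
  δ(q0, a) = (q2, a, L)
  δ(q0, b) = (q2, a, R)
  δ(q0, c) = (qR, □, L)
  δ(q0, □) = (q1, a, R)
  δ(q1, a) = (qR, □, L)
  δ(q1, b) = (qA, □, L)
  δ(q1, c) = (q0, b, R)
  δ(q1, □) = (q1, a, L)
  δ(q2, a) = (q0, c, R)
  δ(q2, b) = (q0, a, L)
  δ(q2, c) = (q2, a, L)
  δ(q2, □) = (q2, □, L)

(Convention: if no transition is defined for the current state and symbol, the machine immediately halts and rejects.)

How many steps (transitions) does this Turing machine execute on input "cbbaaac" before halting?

Execution trace:
Initial: [q0]cbbaaac
Step 1: δ(q0, c) = (qR, □, L) → [qR]□□bbaaac

The machine reaches the reject state qR and halts.

The machine executed 1 step before halting.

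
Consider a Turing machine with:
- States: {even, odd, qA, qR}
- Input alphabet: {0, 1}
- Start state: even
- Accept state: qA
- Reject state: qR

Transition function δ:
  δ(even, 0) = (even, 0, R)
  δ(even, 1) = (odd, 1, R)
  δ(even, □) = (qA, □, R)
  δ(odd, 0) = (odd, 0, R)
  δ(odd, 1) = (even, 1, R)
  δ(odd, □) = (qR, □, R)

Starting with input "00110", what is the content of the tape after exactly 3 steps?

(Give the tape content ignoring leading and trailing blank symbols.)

Execution trace:
Initial: [even]00110
Step 1: δ(even, 0) = (even, 0, R) → 0[even]0110
Step 2: δ(even, 0) = (even, 0, R) → 00[even]110
Step 3: δ(even, 1) = (odd, 1, R) → 001[odd]10

After 3 steps, the tape (ignoring leading/trailing blanks) is: 00110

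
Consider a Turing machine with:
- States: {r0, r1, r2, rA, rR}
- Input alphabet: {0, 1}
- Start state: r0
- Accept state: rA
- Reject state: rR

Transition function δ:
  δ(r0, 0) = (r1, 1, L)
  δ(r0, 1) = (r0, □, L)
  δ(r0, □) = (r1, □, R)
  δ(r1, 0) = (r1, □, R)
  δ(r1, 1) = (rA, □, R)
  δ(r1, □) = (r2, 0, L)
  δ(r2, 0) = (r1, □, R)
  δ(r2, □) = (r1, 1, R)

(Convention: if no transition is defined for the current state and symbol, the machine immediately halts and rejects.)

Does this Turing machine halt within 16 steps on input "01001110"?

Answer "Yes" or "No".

Execution trace:
Initial: [r0]01001110
Step 1: δ(r0, 0) = (r1, 1, L) → [r1]□11001110
Step 2: δ(r1, □) = (r2, 0, L) → [r2]□011001110
Step 3: δ(r2, □) = (r1, 1, R) → 1[r1]011001110
Step 4: δ(r1, 0) = (r1, □, R) → 1□[r1]11001110
Step 5: δ(r1, 1) = (rA, □, R) → 1□□[rA]1001110

The machine reaches the accept state rA and halts.
The machine halted after 5 steps (within the 16-step bound).

Answer: Yes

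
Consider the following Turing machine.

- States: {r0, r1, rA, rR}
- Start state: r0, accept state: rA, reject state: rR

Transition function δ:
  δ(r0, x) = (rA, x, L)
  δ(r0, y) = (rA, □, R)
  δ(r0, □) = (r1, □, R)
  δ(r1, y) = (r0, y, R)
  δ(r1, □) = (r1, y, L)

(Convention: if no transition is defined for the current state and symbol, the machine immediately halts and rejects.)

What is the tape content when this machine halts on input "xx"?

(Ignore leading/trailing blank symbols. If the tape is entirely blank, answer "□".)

Execution trace:
Initial: [r0]xx
Step 1: δ(r0, x) = (rA, x, L) → [rA]□xx

The machine reaches the accept state rA and halts.

Final tape (ignoring leading/trailing blanks): xx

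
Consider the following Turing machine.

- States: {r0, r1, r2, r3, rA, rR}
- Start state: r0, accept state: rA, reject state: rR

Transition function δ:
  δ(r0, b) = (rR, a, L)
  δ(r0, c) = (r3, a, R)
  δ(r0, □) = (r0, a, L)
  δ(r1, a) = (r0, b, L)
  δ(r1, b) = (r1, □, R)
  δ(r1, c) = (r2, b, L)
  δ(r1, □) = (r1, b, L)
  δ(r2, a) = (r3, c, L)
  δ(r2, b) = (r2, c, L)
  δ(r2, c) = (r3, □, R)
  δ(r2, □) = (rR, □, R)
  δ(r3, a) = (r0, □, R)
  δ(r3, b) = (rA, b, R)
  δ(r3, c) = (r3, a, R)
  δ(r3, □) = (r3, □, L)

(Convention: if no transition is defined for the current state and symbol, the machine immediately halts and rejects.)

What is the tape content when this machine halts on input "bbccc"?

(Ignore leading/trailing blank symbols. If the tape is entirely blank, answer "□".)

Execution trace:
Initial: [r0]bbccc
Step 1: δ(r0, b) = (rR, a, L) → [rR]□abccc

The machine reaches the reject state rR and halts.

Final tape (ignoring leading/trailing blanks): abccc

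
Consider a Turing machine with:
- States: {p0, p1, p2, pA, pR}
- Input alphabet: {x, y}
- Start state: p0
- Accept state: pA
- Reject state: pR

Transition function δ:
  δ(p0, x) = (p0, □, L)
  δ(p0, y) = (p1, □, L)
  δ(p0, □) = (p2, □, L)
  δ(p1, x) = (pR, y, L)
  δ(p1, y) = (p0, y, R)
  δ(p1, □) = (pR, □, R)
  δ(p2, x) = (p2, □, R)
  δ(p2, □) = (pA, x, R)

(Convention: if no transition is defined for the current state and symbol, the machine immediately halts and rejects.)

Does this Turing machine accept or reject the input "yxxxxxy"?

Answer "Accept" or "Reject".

Execution trace:
Initial: [p0]yxxxxxy
Step 1: δ(p0, y) = (p1, □, L) → [p1]□□xxxxxy
Step 2: δ(p1, □) = (pR, □, R) → □[pR]□xxxxxy

The machine reaches the reject state pR and halts.

Answer: Reject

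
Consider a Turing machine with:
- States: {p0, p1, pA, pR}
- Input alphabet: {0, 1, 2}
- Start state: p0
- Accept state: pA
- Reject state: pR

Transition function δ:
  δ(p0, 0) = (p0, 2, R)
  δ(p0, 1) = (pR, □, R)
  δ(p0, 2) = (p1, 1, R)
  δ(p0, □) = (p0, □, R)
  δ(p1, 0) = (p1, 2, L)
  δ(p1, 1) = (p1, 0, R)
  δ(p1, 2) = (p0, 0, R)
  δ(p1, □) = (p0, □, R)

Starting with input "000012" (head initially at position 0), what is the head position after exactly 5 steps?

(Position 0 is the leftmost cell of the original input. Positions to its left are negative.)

Execution trace (head position shown):
Step 0: [p0]000012  (head at position 0)
Step 1: move right → 2[p0]00012  (head at position 1)
Step 2: move right → 22[p0]0012  (head at position 2)
Step 3: move right → 222[p0]012  (head at position 3)
Step 4: move right → 2222[p0]12  (head at position 4)
Step 5: move right → 2222□[pR]2  (head at position 5)

After 5 steps, the head is at position 5.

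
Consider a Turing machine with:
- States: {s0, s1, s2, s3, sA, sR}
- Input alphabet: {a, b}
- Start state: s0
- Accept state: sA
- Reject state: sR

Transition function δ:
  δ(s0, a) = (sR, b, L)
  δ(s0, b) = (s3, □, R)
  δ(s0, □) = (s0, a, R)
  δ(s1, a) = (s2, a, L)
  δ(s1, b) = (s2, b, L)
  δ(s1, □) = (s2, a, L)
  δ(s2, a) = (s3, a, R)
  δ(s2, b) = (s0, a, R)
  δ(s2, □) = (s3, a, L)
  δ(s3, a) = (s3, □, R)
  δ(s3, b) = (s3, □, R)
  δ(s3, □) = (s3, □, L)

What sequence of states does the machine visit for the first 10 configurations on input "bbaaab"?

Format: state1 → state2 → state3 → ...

Execution trace:
Initial: [s0]bbaaab
Step 1: δ(s0, b) = (s3, □, R) → □[s3]baaab
Step 2: δ(s3, b) = (s3, □, R) → □□[s3]aaab
Step 3: δ(s3, a) = (s3, □, R) → □□□[s3]aab
Step 4: δ(s3, a) = (s3, □, R) → □□□□[s3]ab
Step 5: δ(s3, a) = (s3, □, R) → □□□□□[s3]b
Step 6: δ(s3, b) = (s3, □, R) → □□□□□□[s3]□
Step 7: δ(s3, □) = (s3, □, L) → □□□□□[s3]□□
Step 8: δ(s3, □) = (s3, □, L) → □□□□[s3]□□□
Step 9: δ(s3, □) = (s3, □, L) → □□□[s3]□□□□

State sequence: s0 → s3 → s3 → s3 → s3 → s3 → s3 → s3 → s3 → s3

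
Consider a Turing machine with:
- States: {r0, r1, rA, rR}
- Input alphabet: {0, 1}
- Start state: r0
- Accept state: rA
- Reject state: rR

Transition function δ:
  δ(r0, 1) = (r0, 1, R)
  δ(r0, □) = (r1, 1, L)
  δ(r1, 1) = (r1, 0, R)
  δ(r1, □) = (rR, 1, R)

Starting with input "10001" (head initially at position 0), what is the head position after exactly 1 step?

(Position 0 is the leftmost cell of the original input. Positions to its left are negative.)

Execution trace (head position shown):
Step 0: [r0]10001  (head at position 0)
Step 1: move right → 1[r0]0001  (head at position 1)

After 1 step, the head is at position 1.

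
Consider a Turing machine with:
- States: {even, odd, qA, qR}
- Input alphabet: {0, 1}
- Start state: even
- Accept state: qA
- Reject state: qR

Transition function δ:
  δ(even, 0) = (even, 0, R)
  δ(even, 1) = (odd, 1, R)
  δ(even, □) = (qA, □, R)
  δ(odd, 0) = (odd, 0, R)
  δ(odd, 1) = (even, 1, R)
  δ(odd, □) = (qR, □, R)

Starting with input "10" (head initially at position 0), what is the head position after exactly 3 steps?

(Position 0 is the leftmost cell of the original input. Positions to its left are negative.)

Execution trace (head position shown):
Step 0: [even]10  (head at position 0)
Step 1: move right → 1[odd]0  (head at position 1)
Step 2: move right → 10[odd]□  (head at position 2)
Step 3: move right → 10□[qR]□  (head at position 3)

After 3 steps, the head is at position 3.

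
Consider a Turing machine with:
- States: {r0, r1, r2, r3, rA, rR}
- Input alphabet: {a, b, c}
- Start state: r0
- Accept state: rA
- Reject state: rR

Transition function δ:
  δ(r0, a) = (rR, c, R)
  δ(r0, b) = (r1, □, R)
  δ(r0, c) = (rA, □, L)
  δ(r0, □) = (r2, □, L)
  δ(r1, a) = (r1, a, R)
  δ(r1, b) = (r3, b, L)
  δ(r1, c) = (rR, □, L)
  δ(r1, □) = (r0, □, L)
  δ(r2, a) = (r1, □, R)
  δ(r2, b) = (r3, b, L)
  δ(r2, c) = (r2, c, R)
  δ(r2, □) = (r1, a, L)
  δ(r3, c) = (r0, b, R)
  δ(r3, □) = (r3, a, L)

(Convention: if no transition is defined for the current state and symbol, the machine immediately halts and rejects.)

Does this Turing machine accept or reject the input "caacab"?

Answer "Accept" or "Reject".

Execution trace:
Initial: [r0]caacab
Step 1: δ(r0, c) = (rA, □, L) → [rA]□□aacab

The machine reaches the accept state rA and halts.

Answer: Accept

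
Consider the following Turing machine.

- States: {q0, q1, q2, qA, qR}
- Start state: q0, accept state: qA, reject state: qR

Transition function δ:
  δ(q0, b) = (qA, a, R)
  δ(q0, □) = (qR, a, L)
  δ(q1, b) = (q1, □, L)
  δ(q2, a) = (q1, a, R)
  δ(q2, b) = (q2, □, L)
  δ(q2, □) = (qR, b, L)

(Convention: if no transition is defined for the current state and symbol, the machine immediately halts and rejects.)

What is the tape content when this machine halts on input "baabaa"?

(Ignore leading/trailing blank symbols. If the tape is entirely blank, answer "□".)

Execution trace:
Initial: [q0]baabaa
Step 1: δ(q0, b) = (qA, a, R) → a[qA]aabaa

The machine reaches the accept state qA and halts.

Final tape (ignoring leading/trailing blanks): aaabaa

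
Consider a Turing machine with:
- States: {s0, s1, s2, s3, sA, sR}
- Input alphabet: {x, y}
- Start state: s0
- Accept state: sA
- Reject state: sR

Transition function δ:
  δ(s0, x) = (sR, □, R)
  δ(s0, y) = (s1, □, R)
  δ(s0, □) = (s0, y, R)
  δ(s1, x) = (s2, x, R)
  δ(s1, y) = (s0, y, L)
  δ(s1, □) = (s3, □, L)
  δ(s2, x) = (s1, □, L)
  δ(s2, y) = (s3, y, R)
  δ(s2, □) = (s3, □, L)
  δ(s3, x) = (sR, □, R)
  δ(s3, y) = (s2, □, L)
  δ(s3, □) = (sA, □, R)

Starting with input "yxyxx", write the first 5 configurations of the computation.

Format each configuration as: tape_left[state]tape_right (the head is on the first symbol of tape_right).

Transitions applied:
Step 1: δ(s0, y) = (s1, □, R)
Step 2: δ(s1, x) = (s2, x, R)
Step 3: δ(s2, y) = (s3, y, R)
Step 4: δ(s3, x) = (sR, □, R)

The first 5 configurations are:
[s0]yxyxx ⊢ □[s1]xyxx ⊢ □x[s2]yxx ⊢ □xy[s3]xx ⊢ □xy□[sR]x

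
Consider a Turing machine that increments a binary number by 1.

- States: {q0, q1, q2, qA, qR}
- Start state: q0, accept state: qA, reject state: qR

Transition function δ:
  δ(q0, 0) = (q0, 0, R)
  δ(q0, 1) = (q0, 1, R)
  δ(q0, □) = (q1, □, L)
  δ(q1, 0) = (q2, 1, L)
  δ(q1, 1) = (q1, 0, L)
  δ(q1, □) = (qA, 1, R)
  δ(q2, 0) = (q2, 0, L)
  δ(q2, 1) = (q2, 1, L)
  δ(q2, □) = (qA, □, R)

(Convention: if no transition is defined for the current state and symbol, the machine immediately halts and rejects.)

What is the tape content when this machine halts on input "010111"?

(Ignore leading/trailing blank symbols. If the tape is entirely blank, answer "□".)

Execution trace:
Initial: [q0]010111
Step 1: δ(q0, 0) = (q0, 0, R) → 0[q0]10111
Step 2: δ(q0, 1) = (q0, 1, R) → 01[q0]0111
Step 3: δ(q0, 0) = (q0, 0, R) → 010[q0]111
Step 4: δ(q0, 1) = (q0, 1, R) → 0101[q0]11
Step 5: δ(q0, 1) = (q0, 1, R) → 01011[q0]1
Step 6: δ(q0, 1) = (q0, 1, R) → 010111[q0]□
Step 7: δ(q0, □) = (q1, □, L) → 01011[q1]1□
Step 8: δ(q1, 1) = (q1, 0, L) → 0101[q1]10□
Step 9: δ(q1, 1) = (q1, 0, L) → 010[q1]100□
Step 10: δ(q1, 1) = (q1, 0, L) → 01[q1]0000□
Step 11: δ(q1, 0) = (q2, 1, L) → 0[q2]11000□
Step 12: δ(q2, 1) = (q2, 1, L) → [q2]011000□
Step 13: δ(q2, 0) = (q2, 0, L) → [q2]□011000□
Step 14: δ(q2, □) = (qA, □, R) → □[qA]011000□

The machine reaches the accept state qA and halts.

Final tape (ignoring leading/trailing blanks): 011000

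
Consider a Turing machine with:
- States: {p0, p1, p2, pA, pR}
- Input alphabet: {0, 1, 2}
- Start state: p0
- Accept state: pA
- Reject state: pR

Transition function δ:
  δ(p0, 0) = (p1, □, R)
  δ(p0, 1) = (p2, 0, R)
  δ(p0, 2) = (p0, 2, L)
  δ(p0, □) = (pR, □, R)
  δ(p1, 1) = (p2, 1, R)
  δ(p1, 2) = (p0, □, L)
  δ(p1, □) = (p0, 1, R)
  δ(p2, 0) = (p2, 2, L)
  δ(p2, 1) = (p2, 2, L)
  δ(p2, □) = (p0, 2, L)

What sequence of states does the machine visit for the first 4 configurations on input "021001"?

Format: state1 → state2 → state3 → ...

Execution trace:
Initial: [p0]021001
Step 1: δ(p0, 0) = (p1, □, R) → □[p1]21001
Step 2: δ(p1, 2) = (p0, □, L) → [p0]□□1001
Step 3: δ(p0, □) = (pR, □, R) → □[pR]□1001

The machine reaches the reject state pR and halts.

State sequence: p0 → p1 → p0 → pR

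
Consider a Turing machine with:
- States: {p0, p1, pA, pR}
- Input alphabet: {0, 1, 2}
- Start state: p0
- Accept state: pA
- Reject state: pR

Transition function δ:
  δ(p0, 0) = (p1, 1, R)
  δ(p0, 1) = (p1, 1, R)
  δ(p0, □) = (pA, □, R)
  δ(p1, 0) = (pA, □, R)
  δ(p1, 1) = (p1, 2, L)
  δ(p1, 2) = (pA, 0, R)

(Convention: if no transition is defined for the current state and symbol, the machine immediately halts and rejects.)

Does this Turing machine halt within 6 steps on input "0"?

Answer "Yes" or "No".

Execution trace:
Initial: [p0]0
Step 1: δ(p0, 0) = (p1, 1, R) → 1[p1]□

No transition is defined for δ(p1, □). By convention the machine halts and rejects.
The machine halted after 1 step (within the 6-step bound).

Answer: Yes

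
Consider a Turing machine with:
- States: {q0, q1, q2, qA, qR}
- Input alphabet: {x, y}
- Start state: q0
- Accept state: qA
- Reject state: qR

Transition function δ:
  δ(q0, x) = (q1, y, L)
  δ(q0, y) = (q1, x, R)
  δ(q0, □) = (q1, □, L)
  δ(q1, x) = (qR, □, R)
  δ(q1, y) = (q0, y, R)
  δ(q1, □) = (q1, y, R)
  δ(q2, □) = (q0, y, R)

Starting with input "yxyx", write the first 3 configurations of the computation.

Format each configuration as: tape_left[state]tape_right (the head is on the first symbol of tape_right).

Transitions applied:
Step 1: δ(q0, y) = (q1, x, R)
Step 2: δ(q1, x) = (qR, □, R)

The first 3 configurations are:
[q0]yxyx ⊢ x[q1]xyx ⊢ x□[qR]yx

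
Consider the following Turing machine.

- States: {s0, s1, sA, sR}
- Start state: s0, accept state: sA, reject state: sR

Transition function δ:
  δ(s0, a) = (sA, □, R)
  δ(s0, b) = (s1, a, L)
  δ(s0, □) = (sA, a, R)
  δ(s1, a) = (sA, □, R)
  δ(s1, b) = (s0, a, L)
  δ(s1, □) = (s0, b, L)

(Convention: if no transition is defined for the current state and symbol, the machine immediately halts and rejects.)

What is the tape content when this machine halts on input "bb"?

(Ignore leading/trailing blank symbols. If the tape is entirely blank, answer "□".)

Execution trace:
Initial: [s0]bb
Step 1: δ(s0, b) = (s1, a, L) → [s1]□ab
Step 2: δ(s1, □) = (s0, b, L) → [s0]□bab
Step 3: δ(s0, □) = (sA, a, R) → a[sA]bab

The machine reaches the accept state sA and halts.

Final tape (ignoring leading/trailing blanks): abab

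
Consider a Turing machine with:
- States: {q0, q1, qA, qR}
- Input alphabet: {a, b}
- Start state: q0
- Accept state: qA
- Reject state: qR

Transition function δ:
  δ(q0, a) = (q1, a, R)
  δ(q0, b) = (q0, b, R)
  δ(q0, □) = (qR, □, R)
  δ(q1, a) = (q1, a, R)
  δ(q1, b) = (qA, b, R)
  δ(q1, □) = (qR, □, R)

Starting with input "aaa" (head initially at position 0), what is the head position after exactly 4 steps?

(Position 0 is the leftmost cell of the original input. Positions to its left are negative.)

Execution trace (head position shown):
Step 0: [q0]aaa  (head at position 0)
Step 1: move right → a[q1]aa  (head at position 1)
Step 2: move right → aa[q1]a  (head at position 2)
Step 3: move right → aaa[q1]□  (head at position 3)
Step 4: move right → aaa□[qR]□  (head at position 4)

After 4 steps, the head is at position 4.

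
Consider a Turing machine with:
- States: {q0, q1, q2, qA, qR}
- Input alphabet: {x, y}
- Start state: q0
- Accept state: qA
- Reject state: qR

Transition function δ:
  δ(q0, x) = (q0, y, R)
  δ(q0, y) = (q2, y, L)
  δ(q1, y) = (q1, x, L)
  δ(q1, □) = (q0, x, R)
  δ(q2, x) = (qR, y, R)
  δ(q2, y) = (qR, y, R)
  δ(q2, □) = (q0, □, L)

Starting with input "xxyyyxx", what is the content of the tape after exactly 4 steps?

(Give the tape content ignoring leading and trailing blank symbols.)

Execution trace:
Initial: [q0]xxyyyxx
Step 1: δ(q0, x) = (q0, y, R) → y[q0]xyyyxx
Step 2: δ(q0, x) = (q0, y, R) → yy[q0]yyyxx
Step 3: δ(q0, y) = (q2, y, L) → y[q2]yyyyxx
Step 4: δ(q2, y) = (qR, y, R) → yy[qR]yyyxx

The machine reaches the reject state qR and halts.

After 4 steps, the tape (ignoring leading/trailing blanks) is: yyyyyxx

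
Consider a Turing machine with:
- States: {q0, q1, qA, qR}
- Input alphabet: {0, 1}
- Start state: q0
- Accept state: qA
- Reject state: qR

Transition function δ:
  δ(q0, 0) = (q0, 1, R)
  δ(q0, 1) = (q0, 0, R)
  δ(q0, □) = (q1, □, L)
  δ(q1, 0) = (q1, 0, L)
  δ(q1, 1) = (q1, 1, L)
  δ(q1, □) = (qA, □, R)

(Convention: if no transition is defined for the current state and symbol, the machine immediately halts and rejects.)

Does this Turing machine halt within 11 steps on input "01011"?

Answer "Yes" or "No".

Execution trace:
Initial: [q0]01011
Step 1: δ(q0, 0) = (q0, 1, R) → 1[q0]1011
Step 2: δ(q0, 1) = (q0, 0, R) → 10[q0]011
Step 3: δ(q0, 0) = (q0, 1, R) → 101[q0]11
Step 4: δ(q0, 1) = (q0, 0, R) → 1010[q0]1
Step 5: δ(q0, 1) = (q0, 0, R) → 10100[q0]□
Step 6: δ(q0, □) = (q1, □, L) → 1010[q1]0□
Step 7: δ(q1, 0) = (q1, 0, L) → 101[q1]00□
Step 8: δ(q1, 0) = (q1, 0, L) → 10[q1]100□
Step 9: δ(q1, 1) = (q1, 1, L) → 1[q1]0100□
Step 10: δ(q1, 0) = (q1, 0, L) → [q1]10100□
Step 11: δ(q1, 1) = (q1, 1, L) → [q1]□10100□

The machine has not reached a halting state after 11 steps.
The machine did not halt within the 11-step bound.

Answer: No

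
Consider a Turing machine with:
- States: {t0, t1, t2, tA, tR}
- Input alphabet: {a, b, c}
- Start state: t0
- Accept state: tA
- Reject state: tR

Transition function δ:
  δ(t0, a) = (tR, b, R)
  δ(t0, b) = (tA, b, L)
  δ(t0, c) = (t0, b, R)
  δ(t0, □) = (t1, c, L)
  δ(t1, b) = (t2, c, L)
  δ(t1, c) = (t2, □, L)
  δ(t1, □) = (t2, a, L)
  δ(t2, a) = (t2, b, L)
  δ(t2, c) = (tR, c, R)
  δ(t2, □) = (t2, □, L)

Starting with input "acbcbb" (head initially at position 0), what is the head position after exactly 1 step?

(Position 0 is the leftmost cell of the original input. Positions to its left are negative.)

Execution trace (head position shown):
Step 0: [t0]acbcbb  (head at position 0)
Step 1: move right → b[tR]cbcbb  (head at position 1)

After 1 step, the head is at position 1.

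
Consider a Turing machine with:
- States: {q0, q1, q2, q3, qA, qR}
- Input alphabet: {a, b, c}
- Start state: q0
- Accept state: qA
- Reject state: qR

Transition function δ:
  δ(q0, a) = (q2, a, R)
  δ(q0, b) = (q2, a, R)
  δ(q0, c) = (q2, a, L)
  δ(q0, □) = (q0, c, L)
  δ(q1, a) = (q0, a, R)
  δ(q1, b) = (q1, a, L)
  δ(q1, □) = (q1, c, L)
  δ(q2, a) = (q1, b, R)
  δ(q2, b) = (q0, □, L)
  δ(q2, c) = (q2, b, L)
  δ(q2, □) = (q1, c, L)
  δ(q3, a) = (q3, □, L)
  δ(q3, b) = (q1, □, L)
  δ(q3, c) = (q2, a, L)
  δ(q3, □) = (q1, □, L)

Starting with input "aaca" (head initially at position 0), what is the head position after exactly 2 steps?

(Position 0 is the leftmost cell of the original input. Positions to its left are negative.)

Execution trace (head position shown):
Step 0: [q0]aaca  (head at position 0)
Step 1: move right → a[q2]aca  (head at position 1)
Step 2: move right → ab[q1]ca  (head at position 2)

After 2 steps, the head is at position 2.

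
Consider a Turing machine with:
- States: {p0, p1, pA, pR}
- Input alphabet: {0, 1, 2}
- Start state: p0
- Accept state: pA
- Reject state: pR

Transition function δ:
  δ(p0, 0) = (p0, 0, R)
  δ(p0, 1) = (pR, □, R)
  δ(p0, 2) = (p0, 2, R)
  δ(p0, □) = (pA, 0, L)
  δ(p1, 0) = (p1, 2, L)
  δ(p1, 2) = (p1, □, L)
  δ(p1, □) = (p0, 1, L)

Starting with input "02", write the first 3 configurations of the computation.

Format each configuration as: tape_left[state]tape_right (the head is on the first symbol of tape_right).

Transitions applied:
Step 1: δ(p0, 0) = (p0, 0, R)
Step 2: δ(p0, 2) = (p0, 2, R)

The first 3 configurations are:
[p0]02 ⊢ 0[p0]2 ⊢ 02[p0]□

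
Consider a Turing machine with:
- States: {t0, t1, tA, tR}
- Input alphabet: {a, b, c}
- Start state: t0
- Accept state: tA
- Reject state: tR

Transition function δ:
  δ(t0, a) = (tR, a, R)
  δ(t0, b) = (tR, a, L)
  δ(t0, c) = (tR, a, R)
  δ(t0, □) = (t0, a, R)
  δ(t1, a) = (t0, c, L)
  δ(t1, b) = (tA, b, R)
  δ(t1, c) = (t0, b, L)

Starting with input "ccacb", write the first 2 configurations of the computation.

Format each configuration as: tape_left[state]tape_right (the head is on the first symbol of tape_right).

Transitions applied:
Step 1: δ(t0, c) = (tR, a, R)

The first 2 configurations are:
[t0]ccacb ⊢ a[tR]cacb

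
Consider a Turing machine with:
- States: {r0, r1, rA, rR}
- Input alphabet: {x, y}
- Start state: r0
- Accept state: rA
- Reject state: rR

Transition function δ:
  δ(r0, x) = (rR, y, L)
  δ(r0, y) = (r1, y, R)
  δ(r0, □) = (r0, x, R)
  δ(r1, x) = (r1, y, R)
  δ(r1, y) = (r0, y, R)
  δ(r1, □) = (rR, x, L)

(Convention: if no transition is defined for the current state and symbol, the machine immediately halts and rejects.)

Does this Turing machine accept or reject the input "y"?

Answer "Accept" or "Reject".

Execution trace:
Initial: [r0]y
Step 1: δ(r0, y) = (r1, y, R) → y[r1]□
Step 2: δ(r1, □) = (rR, x, L) → [rR]yx

The machine reaches the reject state rR and halts.

Answer: Reject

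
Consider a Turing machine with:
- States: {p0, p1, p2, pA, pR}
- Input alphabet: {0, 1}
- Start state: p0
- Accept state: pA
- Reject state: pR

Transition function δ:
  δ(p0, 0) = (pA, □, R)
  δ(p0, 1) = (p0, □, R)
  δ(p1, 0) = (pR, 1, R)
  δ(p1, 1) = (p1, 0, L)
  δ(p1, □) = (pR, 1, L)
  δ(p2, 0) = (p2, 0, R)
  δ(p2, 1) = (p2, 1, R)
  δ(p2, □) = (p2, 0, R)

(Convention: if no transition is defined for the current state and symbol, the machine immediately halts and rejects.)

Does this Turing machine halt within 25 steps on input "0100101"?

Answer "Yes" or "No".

Execution trace:
Initial: [p0]0100101
Step 1: δ(p0, 0) = (pA, □, R) → □[pA]100101

The machine reaches the accept state pA and halts.
The machine halted after 1 step (within the 25-step bound).

Answer: Yes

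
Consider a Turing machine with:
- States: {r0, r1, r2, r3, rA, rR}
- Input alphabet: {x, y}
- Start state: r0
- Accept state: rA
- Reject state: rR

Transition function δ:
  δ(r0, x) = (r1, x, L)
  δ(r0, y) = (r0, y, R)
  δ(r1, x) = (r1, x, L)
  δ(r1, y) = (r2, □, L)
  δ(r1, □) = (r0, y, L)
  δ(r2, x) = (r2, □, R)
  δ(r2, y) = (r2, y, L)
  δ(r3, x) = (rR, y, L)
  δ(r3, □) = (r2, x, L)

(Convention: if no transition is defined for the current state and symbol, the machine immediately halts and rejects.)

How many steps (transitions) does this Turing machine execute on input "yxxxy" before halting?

Execution trace:
Initial: [r0]yxxxy
Step 1: δ(r0, y) = (r0, y, R) → y[r0]xxxy
Step 2: δ(r0, x) = (r1, x, L) → [r1]yxxxy
Step 3: δ(r1, y) = (r2, □, L) → [r2]□□xxxy

No transition is defined for δ(r2, □). By convention the machine halts and rejects.

The machine executed 3 steps before halting.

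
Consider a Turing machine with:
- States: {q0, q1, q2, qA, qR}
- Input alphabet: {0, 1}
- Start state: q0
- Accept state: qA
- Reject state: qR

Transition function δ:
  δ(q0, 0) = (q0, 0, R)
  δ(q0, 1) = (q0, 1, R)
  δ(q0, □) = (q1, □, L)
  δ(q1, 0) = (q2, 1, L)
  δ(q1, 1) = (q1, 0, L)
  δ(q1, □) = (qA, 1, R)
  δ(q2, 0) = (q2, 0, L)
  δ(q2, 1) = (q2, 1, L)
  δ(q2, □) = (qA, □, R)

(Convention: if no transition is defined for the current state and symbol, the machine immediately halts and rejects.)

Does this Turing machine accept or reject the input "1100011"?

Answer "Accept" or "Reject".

Execution trace:
Initial: [q0]1100011
Step 1: δ(q0, 1) = (q0, 1, R) → 1[q0]100011
Step 2: δ(q0, 1) = (q0, 1, R) → 11[q0]00011
Step 3: δ(q0, 0) = (q0, 0, R) → 110[q0]0011
Step 4: δ(q0, 0) = (q0, 0, R) → 1100[q0]011
Step 5: δ(q0, 0) = (q0, 0, R) → 11000[q0]11
Step 6: δ(q0, 1) = (q0, 1, R) → 110001[q0]1
Step 7: δ(q0, 1) = (q0, 1, R) → 1100011[q0]□
Step 8: δ(q0, □) = (q1, □, L) → 110001[q1]1□
Step 9: δ(q1, 1) = (q1, 0, L) → 11000[q1]10□
Step 10: δ(q1, 1) = (q1, 0, L) → 1100[q1]000□
Step 11: δ(q1, 0) = (q2, 1, L) → 110[q2]0100□
Step 12: δ(q2, 0) = (q2, 0, L) → 11[q2]00100□
Step 13: δ(q2, 0) = (q2, 0, L) → 1[q2]100100□
Step 14: δ(q2, 1) = (q2, 1, L) → [q2]1100100□
Step 15: δ(q2, 1) = (q2, 1, L) → [q2]□1100100□
Step 16: δ(q2, □) = (qA, □, R) → □[qA]1100100□

The machine reaches the accept state qA and halts.

Answer: Accept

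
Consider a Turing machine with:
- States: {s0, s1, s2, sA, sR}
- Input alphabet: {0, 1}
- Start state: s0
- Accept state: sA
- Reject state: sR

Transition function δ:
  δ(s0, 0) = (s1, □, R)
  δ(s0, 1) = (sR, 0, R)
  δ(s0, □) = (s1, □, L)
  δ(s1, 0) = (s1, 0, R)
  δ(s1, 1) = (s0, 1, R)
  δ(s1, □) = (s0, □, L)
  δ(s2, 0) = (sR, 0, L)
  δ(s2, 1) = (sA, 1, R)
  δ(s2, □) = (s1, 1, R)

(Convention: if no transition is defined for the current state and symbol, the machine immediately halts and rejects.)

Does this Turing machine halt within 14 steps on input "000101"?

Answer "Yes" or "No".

Execution trace:
Initial: [s0]000101
Step 1: δ(s0, 0) = (s1, □, R) → □[s1]00101
Step 2: δ(s1, 0) = (s1, 0, R) → □0[s1]0101
Step 3: δ(s1, 0) = (s1, 0, R) → □00[s1]101
Step 4: δ(s1, 1) = (s0, 1, R) → □001[s0]01
Step 5: δ(s0, 0) = (s1, □, R) → □001□[s1]1
Step 6: δ(s1, 1) = (s0, 1, R) → □001□1[s0]□
Step 7: δ(s0, □) = (s1, □, L) → □001□[s1]1□
Step 8: δ(s1, 1) = (s0, 1, R) → □001□1[s0]□
Step 9: δ(s0, □) = (s1, □, L) → □001□[s1]1□
Step 10: δ(s1, 1) = (s0, 1, R) → □001□1[s0]□
Step 11: δ(s0, □) = (s1, □, L) → □001□[s1]1□
Step 12: δ(s1, 1) = (s0, 1, R) → □001□1[s0]□
Step 13: δ(s0, □) = (s1, □, L) → □001□[s1]1□
Step 14: δ(s1, 1) = (s0, 1, R) → □001□1[s0]□

The machine has not reached a halting state after 14 steps.
The machine did not halt within the 14-step bound.

Answer: No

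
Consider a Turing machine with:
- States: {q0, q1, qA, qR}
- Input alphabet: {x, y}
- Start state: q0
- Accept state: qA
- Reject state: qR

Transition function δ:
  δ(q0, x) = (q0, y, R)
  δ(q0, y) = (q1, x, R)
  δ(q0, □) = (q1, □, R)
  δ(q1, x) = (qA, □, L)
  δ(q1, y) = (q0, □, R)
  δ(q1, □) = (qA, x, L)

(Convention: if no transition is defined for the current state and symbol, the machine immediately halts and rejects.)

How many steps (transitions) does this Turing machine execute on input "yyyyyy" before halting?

Execution trace:
Initial: [q0]yyyyyy
Step 1: δ(q0, y) = (q1, x, R) → x[q1]yyyyy
Step 2: δ(q1, y) = (q0, □, R) → x□[q0]yyyy
Step 3: δ(q0, y) = (q1, x, R) → x□x[q1]yyy
Step 4: δ(q1, y) = (q0, □, R) → x□x□[q0]yy
Step 5: δ(q0, y) = (q1, x, R) → x□x□x[q1]y
Step 6: δ(q1, y) = (q0, □, R) → x□x□x□[q0]□
Step 7: δ(q0, □) = (q1, □, R) → x□x□x□□[q1]□
Step 8: δ(q1, □) = (qA, x, L) → x□x□x□[qA]□x

The machine reaches the accept state qA and halts.

The machine executed 8 steps before halting.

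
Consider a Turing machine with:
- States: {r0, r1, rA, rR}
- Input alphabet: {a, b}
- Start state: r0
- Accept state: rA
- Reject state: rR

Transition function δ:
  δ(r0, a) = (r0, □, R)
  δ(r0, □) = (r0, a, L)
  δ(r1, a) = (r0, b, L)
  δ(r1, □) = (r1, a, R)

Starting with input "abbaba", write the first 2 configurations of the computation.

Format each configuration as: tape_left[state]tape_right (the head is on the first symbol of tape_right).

Transitions applied:
Step 1: δ(r0, a) = (r0, □, R)

The first 2 configurations are:
[r0]abbaba ⊢ □[r0]bbaba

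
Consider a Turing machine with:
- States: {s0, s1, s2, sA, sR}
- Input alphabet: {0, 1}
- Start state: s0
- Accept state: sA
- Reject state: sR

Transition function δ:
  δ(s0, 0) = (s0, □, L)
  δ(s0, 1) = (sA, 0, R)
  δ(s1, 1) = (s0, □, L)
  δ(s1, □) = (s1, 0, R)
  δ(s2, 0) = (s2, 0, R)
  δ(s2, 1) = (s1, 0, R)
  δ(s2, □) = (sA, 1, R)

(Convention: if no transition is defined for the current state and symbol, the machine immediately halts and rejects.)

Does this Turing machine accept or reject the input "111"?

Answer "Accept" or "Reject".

Execution trace:
Initial: [s0]111
Step 1: δ(s0, 1) = (sA, 0, R) → 0[sA]11

The machine reaches the accept state sA and halts.

Answer: Accept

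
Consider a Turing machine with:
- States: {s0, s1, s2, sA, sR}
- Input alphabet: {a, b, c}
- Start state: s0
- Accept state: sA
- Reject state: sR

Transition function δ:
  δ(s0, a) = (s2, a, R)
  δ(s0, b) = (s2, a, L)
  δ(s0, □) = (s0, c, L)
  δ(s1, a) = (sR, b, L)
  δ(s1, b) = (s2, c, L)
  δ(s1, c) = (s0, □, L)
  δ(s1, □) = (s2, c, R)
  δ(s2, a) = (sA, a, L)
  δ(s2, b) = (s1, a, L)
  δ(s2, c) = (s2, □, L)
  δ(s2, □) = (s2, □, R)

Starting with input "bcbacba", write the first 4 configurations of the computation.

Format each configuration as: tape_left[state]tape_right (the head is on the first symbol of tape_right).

Transitions applied:
Step 1: δ(s0, b) = (s2, a, L)
Step 2: δ(s2, □) = (s2, □, R)
Step 3: δ(s2, a) = (sA, a, L)

The first 4 configurations are:
[s0]bcbacba ⊢ [s2]□acbacba ⊢ □[s2]acbacba ⊢ [sA]□acbacba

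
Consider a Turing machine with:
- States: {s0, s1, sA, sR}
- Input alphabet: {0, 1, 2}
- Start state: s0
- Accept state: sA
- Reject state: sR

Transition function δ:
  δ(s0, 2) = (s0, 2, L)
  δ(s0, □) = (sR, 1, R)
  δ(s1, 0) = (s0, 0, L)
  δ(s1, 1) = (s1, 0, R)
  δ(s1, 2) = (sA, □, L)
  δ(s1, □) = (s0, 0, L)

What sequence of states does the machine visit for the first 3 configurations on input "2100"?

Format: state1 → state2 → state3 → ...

Execution trace:
Initial: [s0]2100
Step 1: δ(s0, 2) = (s0, 2, L) → [s0]□2100
Step 2: δ(s0, □) = (sR, 1, R) → 1[sR]2100

The machine reaches the reject state sR and halts.

State sequence: s0 → s0 → sR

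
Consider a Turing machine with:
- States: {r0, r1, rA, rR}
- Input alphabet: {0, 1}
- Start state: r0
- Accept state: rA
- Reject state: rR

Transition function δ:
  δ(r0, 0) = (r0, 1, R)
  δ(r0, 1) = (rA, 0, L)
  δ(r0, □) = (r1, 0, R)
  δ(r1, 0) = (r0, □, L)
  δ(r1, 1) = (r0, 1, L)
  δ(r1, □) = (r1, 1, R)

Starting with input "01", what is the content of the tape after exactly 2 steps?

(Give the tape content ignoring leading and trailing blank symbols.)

Execution trace:
Initial: [r0]01
Step 1: δ(r0, 0) = (r0, 1, R) → 1[r0]1
Step 2: δ(r0, 1) = (rA, 0, L) → [rA]10

The machine reaches the accept state rA and halts.

After 2 steps, the tape (ignoring leading/trailing blanks) is: 10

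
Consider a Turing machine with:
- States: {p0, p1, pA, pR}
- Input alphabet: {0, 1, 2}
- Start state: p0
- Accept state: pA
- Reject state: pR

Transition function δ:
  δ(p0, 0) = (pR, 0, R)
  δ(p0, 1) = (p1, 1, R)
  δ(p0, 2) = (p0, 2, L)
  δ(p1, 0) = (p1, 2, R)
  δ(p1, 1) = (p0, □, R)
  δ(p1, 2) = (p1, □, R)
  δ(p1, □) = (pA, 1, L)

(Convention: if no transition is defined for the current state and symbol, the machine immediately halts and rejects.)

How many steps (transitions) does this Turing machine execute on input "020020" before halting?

Execution trace:
Initial: [p0]020020
Step 1: δ(p0, 0) = (pR, 0, R) → 0[pR]20020

The machine reaches the reject state pR and halts.

The machine executed 1 step before halting.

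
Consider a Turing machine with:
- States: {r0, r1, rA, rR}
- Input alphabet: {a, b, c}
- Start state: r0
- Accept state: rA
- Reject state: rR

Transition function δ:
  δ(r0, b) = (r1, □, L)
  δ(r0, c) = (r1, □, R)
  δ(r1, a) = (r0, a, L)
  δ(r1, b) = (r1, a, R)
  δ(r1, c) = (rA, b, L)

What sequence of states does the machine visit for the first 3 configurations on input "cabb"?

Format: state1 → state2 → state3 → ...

Execution trace:
Initial: [r0]cabb
Step 1: δ(r0, c) = (r1, □, R) → □[r1]abb
Step 2: δ(r1, a) = (r0, a, L) → [r0]□abb

No transition is defined for δ(r0, □). By convention the machine halts and rejects.

State sequence: r0 → r1 → r0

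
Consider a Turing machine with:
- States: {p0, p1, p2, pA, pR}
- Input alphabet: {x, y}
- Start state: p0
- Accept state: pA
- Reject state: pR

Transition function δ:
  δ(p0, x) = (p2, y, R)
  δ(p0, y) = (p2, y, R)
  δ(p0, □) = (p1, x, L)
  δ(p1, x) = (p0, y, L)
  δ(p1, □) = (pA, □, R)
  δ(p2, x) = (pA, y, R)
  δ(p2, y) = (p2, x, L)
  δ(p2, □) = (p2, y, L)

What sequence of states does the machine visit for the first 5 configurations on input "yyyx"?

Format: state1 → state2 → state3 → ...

Execution trace:
Initial: [p0]yyyx
Step 1: δ(p0, y) = (p2, y, R) → y[p2]yyx
Step 2: δ(p2, y) = (p2, x, L) → [p2]yxyx
Step 3: δ(p2, y) = (p2, x, L) → [p2]□xxyx
Step 4: δ(p2, □) = (p2, y, L) → [p2]□yxxyx

State sequence: p0 → p2 → p2 → p2 → p2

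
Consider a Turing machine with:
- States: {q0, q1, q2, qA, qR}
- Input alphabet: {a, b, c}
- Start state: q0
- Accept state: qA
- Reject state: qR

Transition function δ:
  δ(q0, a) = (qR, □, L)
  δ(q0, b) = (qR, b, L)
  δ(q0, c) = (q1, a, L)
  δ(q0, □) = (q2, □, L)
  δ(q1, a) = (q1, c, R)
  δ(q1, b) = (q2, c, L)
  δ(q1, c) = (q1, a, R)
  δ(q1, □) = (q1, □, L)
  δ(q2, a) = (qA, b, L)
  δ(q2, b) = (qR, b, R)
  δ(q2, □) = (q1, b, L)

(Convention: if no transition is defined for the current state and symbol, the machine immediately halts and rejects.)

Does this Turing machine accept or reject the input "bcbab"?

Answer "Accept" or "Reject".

Execution trace:
Initial: [q0]bcbab
Step 1: δ(q0, b) = (qR, b, L) → [qR]□bcbab

The machine reaches the reject state qR and halts.

Answer: Reject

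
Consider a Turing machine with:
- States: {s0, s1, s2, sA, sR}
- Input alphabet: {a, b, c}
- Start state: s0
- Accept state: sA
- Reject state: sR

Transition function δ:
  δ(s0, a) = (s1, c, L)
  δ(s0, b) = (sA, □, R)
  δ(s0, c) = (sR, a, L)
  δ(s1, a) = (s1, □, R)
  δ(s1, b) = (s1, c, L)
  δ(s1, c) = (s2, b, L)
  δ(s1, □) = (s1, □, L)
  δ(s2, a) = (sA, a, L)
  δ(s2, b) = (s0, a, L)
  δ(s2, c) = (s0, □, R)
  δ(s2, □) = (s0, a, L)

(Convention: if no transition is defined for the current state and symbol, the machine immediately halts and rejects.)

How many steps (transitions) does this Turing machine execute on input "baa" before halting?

Execution trace:
Initial: [s0]baa
Step 1: δ(s0, b) = (sA, □, R) → □[sA]aa

The machine reaches the accept state sA and halts.

The machine executed 1 step before halting.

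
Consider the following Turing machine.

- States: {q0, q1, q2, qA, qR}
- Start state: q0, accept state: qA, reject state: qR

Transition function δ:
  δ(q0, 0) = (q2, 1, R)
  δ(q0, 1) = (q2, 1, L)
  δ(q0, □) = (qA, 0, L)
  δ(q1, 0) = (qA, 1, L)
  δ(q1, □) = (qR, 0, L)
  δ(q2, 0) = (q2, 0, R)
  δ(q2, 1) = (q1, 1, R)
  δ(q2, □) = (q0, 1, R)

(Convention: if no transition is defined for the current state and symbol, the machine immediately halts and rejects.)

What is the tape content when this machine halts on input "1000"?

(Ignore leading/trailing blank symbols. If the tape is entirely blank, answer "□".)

Execution trace:
Initial: [q0]1000
Step 1: δ(q0, 1) = (q2, 1, L) → [q2]□1000
Step 2: δ(q2, □) = (q0, 1, R) → 1[q0]1000
Step 3: δ(q0, 1) = (q2, 1, L) → [q2]11000
Step 4: δ(q2, 1) = (q1, 1, R) → 1[q1]1000

No transition is defined for δ(q1, 1). By convention the machine halts and rejects.

Final tape (ignoring leading/trailing blanks): 11000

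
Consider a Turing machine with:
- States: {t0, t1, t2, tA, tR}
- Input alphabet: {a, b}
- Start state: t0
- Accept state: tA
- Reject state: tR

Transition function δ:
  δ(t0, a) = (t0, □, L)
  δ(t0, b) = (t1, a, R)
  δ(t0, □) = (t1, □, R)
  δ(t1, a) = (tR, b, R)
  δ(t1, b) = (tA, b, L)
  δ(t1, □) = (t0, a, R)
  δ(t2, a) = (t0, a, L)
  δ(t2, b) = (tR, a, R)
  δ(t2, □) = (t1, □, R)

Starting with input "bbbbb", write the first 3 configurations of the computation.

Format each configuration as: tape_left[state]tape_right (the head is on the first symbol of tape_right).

Transitions applied:
Step 1: δ(t0, b) = (t1, a, R)
Step 2: δ(t1, b) = (tA, b, L)

The first 3 configurations are:
[t0]bbbbb ⊢ a[t1]bbbb ⊢ [tA]abbbb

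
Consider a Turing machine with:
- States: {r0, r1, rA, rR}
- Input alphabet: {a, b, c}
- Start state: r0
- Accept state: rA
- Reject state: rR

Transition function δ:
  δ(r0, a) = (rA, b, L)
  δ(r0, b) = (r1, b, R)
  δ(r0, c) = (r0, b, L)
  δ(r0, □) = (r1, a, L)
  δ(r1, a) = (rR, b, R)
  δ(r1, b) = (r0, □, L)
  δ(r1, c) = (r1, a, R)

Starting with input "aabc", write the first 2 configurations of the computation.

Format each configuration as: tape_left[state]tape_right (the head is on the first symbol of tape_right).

Transitions applied:
Step 1: δ(r0, a) = (rA, b, L)

The first 2 configurations are:
[r0]aabc ⊢ [rA]□babc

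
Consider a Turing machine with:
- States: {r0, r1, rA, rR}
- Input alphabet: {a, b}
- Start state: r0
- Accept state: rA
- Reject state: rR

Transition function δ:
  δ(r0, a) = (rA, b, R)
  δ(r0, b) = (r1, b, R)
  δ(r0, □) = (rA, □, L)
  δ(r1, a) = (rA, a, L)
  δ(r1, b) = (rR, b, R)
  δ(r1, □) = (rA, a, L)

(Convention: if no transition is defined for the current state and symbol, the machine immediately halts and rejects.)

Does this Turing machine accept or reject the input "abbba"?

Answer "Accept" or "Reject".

Execution trace:
Initial: [r0]abbba
Step 1: δ(r0, a) = (rA, b, R) → b[rA]bbba

The machine reaches the accept state rA and halts.

Answer: Accept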